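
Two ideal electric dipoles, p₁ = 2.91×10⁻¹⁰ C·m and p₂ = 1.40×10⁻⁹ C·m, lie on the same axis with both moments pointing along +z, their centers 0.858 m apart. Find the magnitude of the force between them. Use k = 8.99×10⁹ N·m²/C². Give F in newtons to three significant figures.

On-axis field of dipole 1 at distance r: E = 2kp₁/r³. Force on dipole 2 is F = p₂·dE/dr (gradient along axis).
dE/dr = −6kp₁/r⁴, so |F| = 6kp₁p₂/r⁴ (attractive for aligned moments).
F = 6(8.99×10⁹)(2.91×10⁻¹⁰)(1.40×10⁻⁹)/(0.858)⁴ = 4.055×10⁻⁸ N.

F ≈ 4.05×10⁻⁸ N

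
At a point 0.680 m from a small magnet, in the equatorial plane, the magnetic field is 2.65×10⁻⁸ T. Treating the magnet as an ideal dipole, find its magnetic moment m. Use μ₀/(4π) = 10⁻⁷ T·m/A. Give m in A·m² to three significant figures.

m ≈ 0.0833 A·m²

In the equatorial plane B = (μ₀/4π)·m/r³, so m = Br³·4π/(μ₀).
m = (2.65×10⁻⁸)·(0.680)³ / (10⁻⁷) = 0.08332 A·m².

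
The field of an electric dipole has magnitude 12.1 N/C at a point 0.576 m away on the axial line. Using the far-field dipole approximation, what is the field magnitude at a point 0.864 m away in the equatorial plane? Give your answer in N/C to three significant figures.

Dipole fields scale as 1/r³ in the far field.
The axial field is twice the equatorial field at the same r, so the geometry factor is 1/2.
E₂ = E₁ · (1/2) · (r₁/r₂)³ = 12.1 · 0.5 · (0.576/0.864)³.
(r₁/r₂)³ = (0.6667)³ = 0.2963.
E₂ ≈ 1.793 N/C.

E ≈ 1.79 N/C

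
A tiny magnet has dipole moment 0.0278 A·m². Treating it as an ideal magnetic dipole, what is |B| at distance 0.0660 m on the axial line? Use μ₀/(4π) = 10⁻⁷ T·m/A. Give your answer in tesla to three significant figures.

B ≈ 1.93×10⁻⁵ T

On axis B = (μ₀/4π)·2m/r³.
B = 2·(10⁻⁷)·(0.0278) / (0.0660)³ = 1.934×10⁻⁵ T.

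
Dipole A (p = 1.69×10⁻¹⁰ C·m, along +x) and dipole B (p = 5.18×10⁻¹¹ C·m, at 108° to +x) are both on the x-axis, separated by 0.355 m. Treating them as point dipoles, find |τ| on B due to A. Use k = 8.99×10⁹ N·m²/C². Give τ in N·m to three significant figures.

τ ≈ 3.35×10⁻⁹ N·m

The second dipole sits on the axis of the first, so the field there is axial: E₁ = 2kp₁/r³ along +x.
E₁ = 2(8.99×10⁹)(1.69×10⁻¹⁰)/(0.355)³ = 67.92 N/C.
Torque on the second dipole: τ = p₂ E₁ sinθ.
τ = (5.18×10⁻¹¹)(67.92)·sin108° = 3.346×10⁻⁹ N·m.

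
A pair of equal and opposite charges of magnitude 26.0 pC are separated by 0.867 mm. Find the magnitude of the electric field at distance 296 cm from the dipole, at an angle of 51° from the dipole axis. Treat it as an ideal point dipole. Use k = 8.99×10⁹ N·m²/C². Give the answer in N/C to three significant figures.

E ≈ 1.16×10⁻⁵ N/C

Dipole moment p = qd = (2.60×10⁻¹¹ C)(8.67×10⁻⁴ m) = 2.254×10⁻¹⁴ C·m.
At angle θ the dipole field magnitude is E = (kp/r³)·√(1 + 3cos²θ).
kp/r³ = (8.99×10⁹)(2.254×10⁻¹⁴) / (2.96)³ = 7.813×10⁻⁶ N/C.
√(1 + 3cos²51°) = √(1 + 3·0.3960) = √2.1881 ≈ 1.4792.
E ≈ 7.813×10⁻⁶ × 1.479 = 1.156×10⁻⁵ N/C.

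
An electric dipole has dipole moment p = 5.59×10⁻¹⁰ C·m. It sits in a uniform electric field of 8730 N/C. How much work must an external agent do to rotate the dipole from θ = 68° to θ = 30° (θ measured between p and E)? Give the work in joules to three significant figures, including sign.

W_ext = ΔU = U(θ₂) − U(θ₁) = −pE cosθ₂ − (−pE cosθ₁) = pE(cosθ₁ − cosθ₂).
W = (5.59×10⁻¹⁰)(8730)·(cos68° − cos30°) = (4.880×10⁻⁶)·(-0.4914) = -2.398×10⁻⁶ J.

W ≈ -2.40×10⁻⁶ J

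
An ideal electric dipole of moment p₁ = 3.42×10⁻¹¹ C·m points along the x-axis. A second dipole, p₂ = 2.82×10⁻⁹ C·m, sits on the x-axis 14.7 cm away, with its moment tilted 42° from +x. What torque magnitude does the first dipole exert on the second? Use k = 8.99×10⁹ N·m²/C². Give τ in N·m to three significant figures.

τ ≈ 3.65×10⁻⁷ N·m

The second dipole sits on the axis of the first, so the field there is axial: E₁ = 2kp₁/r³ along +x.
E₁ = 2(8.99×10⁹)(3.42×10⁻¹¹)/(0.147)³ = 193.6 N/C.
Torque on the second dipole: τ = p₂ E₁ sinθ.
τ = (2.82×10⁻⁹)(193.6)·sin42° = 3.653×10⁻⁷ N·m.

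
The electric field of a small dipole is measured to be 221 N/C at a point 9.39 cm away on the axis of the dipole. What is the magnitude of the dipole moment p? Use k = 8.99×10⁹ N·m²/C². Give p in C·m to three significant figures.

On axis E = 2kp/r³, so p = Er³/(2k).
p = (221)·(0.0939)³ / (2·8.99×10⁹) = 1.018×10⁻¹¹ C·m.

p ≈ 1.02×10⁻¹¹ C·m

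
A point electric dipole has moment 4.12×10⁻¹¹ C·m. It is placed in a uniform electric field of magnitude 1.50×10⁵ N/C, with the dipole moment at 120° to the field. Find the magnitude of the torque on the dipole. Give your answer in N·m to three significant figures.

Torque on an electric dipole: τ = pE sinθ.
τ = (4.12×10⁻¹¹)(1.50×10⁵)·sin120° = 5.352×10⁻⁶ N·m.

τ ≈ 5.35×10⁻⁶ N·m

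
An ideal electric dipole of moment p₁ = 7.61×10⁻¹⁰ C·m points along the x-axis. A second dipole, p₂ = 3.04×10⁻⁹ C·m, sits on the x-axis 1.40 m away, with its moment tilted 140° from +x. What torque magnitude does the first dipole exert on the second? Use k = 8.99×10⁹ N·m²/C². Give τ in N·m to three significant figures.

τ ≈ 9.74×10⁻⁹ N·m

The second dipole sits on the axis of the first, so the field there is axial: E₁ = 2kp₁/r³ along +x.
E₁ = 2(8.99×10⁹)(7.61×10⁻¹⁰)/(1.40)³ = 4.986 N/C.
Torque on the second dipole: τ = p₂ E₁ sinθ.
τ = (3.04×10⁻⁹)(4.986)·sin140° = 9.744×10⁻⁹ N·m.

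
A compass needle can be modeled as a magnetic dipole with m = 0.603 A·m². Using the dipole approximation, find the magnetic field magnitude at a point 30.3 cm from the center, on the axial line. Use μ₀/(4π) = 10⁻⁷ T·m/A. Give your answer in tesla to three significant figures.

B ≈ 4.34×10⁻⁶ T

On axis B = (μ₀/4π)·2m/r³.
B = 2·(10⁻⁷)·(0.603) / (0.303)³ = 4.335×10⁻⁶ T.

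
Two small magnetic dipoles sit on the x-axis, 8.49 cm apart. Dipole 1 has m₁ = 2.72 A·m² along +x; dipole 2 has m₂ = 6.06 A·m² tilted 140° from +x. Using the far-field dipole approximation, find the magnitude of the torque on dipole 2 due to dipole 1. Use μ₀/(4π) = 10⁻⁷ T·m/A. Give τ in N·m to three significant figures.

Dipole B is on the axis of dipole A, so B₁ there is axial: B₁ = (μ₀/4π)·2m₁/r³ along +x.
B₁ = 2(10⁻⁷)(2.72)/(0.0849)³ = 8.889×10⁻⁴ T.
τ = m₂ B₁ sinθ.
τ = (6.06)(8.889×10⁻⁴)·sin140° = 0.003463 N·m.

τ ≈ 0.00346 N·m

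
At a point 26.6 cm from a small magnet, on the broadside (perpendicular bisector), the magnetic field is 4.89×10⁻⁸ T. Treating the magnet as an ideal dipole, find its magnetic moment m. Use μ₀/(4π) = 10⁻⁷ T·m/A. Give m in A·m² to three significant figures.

In the equatorial plane B = (μ₀/4π)·m/r³, so m = Br³·4π/(μ₀).
m = (4.89×10⁻⁸)·(0.266)³ / (10⁻⁷) = 0.009204 A·m².

m ≈ 0.00920 A·m²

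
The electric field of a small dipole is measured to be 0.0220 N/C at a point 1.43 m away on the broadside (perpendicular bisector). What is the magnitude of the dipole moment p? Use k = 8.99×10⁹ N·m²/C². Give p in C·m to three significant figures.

p ≈ 7.16×10⁻¹² C·m

In the equatorial plane E = kp/r³, so p = Er³/(k).
p = (0.0220)·(1.43)³ / (8.99×10⁹) = 7.156×10⁻¹² C·m.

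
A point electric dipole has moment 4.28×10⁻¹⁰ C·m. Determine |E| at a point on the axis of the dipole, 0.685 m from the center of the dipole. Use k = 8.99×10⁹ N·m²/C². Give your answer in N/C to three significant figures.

On the dipole axis E = 2kp/r³.
E = 2·(8.99×10⁹)(4.28×10⁻¹⁰) / (0.685)³ = 23.94 N/C.

E ≈ 23.9 N/C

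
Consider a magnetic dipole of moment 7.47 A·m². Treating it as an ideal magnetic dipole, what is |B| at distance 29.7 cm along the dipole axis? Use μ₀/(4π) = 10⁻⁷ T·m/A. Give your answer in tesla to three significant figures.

On axis B = (μ₀/4π)·2m/r³.
B = 2·(10⁻⁷)·(7.47) / (0.297)³ = 5.703×10⁻⁵ T.

B ≈ 5.70×10⁻⁵ T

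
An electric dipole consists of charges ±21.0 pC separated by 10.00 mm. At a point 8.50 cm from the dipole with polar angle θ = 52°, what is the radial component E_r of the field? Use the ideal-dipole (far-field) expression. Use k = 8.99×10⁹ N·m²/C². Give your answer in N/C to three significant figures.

Dipole moment p = qd = (2.10×10⁻¹¹ C)(0.0100 m) = 2.10×10⁻¹³ C·m.
For a dipole, E_r = (2kp cosθ)/r³.
kp/r³ = (8.99×10⁹)(2.10×10⁻¹³)/(0.0850)³ = 3.074 N/C.
E_r = 2·3.074·cos52° = 3.785 N/C.

E_r ≈ 3.79 N/C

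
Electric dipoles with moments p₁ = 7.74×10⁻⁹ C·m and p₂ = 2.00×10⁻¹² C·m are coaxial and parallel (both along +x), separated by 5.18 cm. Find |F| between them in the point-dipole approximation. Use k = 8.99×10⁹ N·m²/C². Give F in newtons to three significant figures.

On-axis field of dipole 1 at distance r: E = 2kp₁/r³. Force on dipole 2 is F = p₂·dE/dr (gradient along axis).
dE/dr = −6kp₁/r⁴, so |F| = 6kp₁p₂/r⁴ (attractive for aligned moments).
F = 6(8.99×10⁹)(7.74×10⁻⁹)(2.00×10⁻¹²)/(0.0518)⁴ = 1.160×10⁻⁴ N.

F ≈ 1.16×10⁻⁴ N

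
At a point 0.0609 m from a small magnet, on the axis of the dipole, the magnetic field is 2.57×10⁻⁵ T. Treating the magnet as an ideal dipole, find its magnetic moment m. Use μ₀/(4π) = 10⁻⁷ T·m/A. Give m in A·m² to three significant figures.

m ≈ 0.0290 A·m²

On axis B = (μ₀/4π)·2m/r³, so m = Br³·4π/(μ₀·2).
m = (2.57×10⁻⁵)·(0.0609)³ / (2·10⁻⁷) = 0.02902 A·m².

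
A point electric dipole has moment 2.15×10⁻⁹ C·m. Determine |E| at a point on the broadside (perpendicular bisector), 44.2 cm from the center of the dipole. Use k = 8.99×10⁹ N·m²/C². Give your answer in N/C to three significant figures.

In the equatorial plane E = kp/r³.
E = (8.99×10⁹)(2.15×10⁻⁹) / (0.442)³ = 223.8 N/C.

E ≈ 224 N/C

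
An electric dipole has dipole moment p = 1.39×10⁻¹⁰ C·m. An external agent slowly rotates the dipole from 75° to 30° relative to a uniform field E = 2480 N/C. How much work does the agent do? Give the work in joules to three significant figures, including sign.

W ≈ -2.09×10⁻⁷ J

W_ext = ΔU = U(θ₂) − U(θ₁) = −pE cosθ₂ − (−pE cosθ₁) = pE(cosθ₁ − cosθ₂).
W = (1.39×10⁻¹⁰)(2480)·(cos75° − cos30°) = (3.447×10⁻⁷)·(-0.6072) = -2.093×10⁻⁷ J.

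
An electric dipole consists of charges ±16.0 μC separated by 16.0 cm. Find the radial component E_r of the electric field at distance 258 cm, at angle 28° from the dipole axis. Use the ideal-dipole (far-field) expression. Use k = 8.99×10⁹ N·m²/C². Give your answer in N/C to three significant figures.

E_r ≈ 2370 N/C

Dipole moment p = qd = (1.60×10⁻⁵ C)(0.160 m) = 2.56×10⁻⁶ C·m.
For a dipole, E_r = (2kp cosθ)/r³.
kp/r³ = (8.99×10⁹)(2.56×10⁻⁶)/(2.58)³ = 1340 N/C.
E_r = 2·1340·cos28° = 2366 N/C.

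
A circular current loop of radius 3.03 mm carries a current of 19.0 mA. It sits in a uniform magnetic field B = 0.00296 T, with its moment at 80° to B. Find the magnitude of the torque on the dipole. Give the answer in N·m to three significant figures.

Magnetic moment m = IA = Iπa² = (0.0190)·π·(0.00303)² = 5.48×10⁻⁷ A·m².
Torque on a magnetic dipole: τ = mB sinθ.
τ = (5.48×10⁻⁷)(0.00296)·sin80° = 1.597×10⁻⁹ N·m.

τ ≈ 1.60×10⁻⁹ N·m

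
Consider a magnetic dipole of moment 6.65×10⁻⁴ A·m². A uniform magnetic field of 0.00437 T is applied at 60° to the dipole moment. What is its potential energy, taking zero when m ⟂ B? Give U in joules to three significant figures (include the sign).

U ≈ -1.45×10⁻⁶ J

U = −m·B = −mB cosθ.
U = −(6.65×10⁻⁴)(0.00437)·cos60° = -1.453×10⁻⁶ J.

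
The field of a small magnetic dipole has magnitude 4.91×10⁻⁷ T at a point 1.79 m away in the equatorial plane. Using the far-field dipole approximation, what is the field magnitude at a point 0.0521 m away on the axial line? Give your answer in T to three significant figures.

B ≈ 0.0398 T

Dipole fields scale as 1/r³ in the far field.
The axial field is twice the equatorial field at the same r, so the geometry factor is 2/1.
B₂ = B₁ · (2/1) · (r₁/r₂)³ = 4.91×10⁻⁷ · 2 · (1.79/0.0521)³.
(r₁/r₂)³ = (34.36)³ = 4.056e+04.
B₂ ≈ 0.03983 T.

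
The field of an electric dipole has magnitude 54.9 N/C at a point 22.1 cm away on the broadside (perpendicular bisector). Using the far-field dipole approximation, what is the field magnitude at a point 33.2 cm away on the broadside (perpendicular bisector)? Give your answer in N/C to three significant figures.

E ≈ 16.2 N/C

Dipole fields scale as 1/r³ in the far field; the geometry is the same at both points.
E₂ = E₁ · (r₁/r₂)³ = 54.9 · (22.1/33.2)³.
(r₁/r₂)³ = (0.6657)³ = 0.295.
E₂ ≈ 16.19 N/C.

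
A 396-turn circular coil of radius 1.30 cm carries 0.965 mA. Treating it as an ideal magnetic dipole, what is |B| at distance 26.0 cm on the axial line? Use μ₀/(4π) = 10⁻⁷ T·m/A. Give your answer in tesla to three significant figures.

m = NIA = NIπa² = 396·(9.65×10⁻⁴)·π·(0.0130)² = 2.029×10⁻⁴ A·m².
On axis B = (μ₀/4π)·2m/r³.
B = 2·(10⁻⁷)·(2.029×10⁻⁴) / (0.260)³ = 2.309×10⁻⁹ T.

B ≈ 2.31×10⁻⁹ T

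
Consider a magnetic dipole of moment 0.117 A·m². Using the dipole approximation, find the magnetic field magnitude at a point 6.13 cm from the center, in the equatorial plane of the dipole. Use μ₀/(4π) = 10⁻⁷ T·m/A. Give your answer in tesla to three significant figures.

B ≈ 5.08×10⁻⁵ T

In the equatorial plane B = (μ₀/4π)·m/r³ (half the axial value).
B = (10⁻⁷)·(0.117) / (0.0613)³ = 5.079×10⁻⁵ T.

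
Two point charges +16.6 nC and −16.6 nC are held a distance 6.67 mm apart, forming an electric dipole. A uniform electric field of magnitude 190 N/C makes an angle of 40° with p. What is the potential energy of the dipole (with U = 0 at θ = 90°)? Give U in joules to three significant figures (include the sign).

U ≈ -1.61×10⁻⁸ J

Dipole moment p = qd = (1.66×10⁻⁸ C)(0.00667 m) = 1.107×10⁻¹⁰ C·m.
U = −p·E = −pE cosθ.
U = −(1.107×10⁻¹⁰)(190)·cos40° = -1.611×10⁻⁸ J.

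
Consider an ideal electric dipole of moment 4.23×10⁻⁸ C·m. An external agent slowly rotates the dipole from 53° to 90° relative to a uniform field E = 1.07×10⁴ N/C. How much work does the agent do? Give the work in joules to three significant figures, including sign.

W_ext = ΔU = U(θ₂) − U(θ₁) = −pE cosθ₂ − (−pE cosθ₁) = pE(cosθ₁ − cosθ₂).
W = (4.23×10⁻⁸)(1.07×10⁴)·(cos53° − cos90°) = (4.526×10⁻⁴)·(+0.6018) = 2.724×10⁻⁴ J.

W ≈ 2.72×10⁻⁴ J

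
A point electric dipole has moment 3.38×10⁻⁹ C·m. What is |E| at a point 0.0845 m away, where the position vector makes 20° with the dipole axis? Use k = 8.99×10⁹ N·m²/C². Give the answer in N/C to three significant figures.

E ≈ 9.62×10⁴ N/C

At angle θ the dipole field magnitude is E = (kp/r³)·√(1 + 3cos²θ).
kp/r³ = (8.99×10⁹)(3.38×10⁻⁹) / (0.0845)³ = 5.036×10⁴ N/C.
√(1 + 3cos²20°) = √(1 + 3·0.8830) = √3.6491 ≈ 1.9103.
E ≈ 5.036×10⁴ × 1.910 = 9.620×10⁴ N/C.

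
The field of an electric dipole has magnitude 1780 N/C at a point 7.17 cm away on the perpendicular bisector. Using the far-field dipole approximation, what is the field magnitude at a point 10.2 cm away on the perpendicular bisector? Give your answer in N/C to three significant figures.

Dipole fields scale as 1/r³ in the far field; the geometry is the same at both points.
E₂ = E₁ · (r₁/r₂)³ = 1780 · (7.17/10.2)³.
(r₁/r₂)³ = (0.7029)³ = 0.3473.
E₂ ≈ 618.3 N/C.

E ≈ 618 N/C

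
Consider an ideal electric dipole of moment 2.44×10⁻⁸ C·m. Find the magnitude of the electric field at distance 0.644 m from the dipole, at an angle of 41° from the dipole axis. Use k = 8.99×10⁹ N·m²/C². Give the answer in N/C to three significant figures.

At angle θ the dipole field magnitude is E = (kp/r³)·√(1 + 3cos²θ).
kp/r³ = (8.99×10⁹)(2.44×10⁻⁸) / (0.644)³ = 821.3 N/C.
√(1 + 3cos²41°) = √(1 + 3·0.5696) = √2.7088 ≈ 1.6458.
E ≈ 821.3 × 1.646 = 1352 N/C.

E ≈ 1350 N/C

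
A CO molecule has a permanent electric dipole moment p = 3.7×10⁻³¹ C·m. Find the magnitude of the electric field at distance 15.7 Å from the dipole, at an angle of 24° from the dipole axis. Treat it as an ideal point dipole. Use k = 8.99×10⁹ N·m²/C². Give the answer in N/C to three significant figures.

At angle θ the dipole field magnitude is E = (kp/r³)·√(1 + 3cos²θ).
kp/r³ = (8.99×10⁹)(3.70×10⁻³¹) / (1.57×10⁻⁹)³ = 8.595×10⁵ N/C.
√(1 + 3cos²24°) = √(1 + 3·0.8346) = √3.5037 ≈ 1.8718.
E ≈ 8.595×10⁵ × 1.872 = 1.609×10⁶ N/C.

E ≈ 1.61×10⁶ N/C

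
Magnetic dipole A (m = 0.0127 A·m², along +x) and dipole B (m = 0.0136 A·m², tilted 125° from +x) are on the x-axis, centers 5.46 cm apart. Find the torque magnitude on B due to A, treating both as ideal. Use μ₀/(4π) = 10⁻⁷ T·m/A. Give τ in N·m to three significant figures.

Dipole B is on the axis of dipole A, so B₁ there is axial: B₁ = (μ₀/4π)·2m₁/r³ along +x.
B₁ = 2(10⁻⁷)(0.0127)/(0.0546)³ = 1.560×10⁻⁵ T.
τ = m₂ B₁ sinθ.
τ = (0.0136)(1.560×10⁻⁵)·sin125° = 1.738×10⁻⁷ N·m.

τ ≈ 1.74×10⁻⁷ N·m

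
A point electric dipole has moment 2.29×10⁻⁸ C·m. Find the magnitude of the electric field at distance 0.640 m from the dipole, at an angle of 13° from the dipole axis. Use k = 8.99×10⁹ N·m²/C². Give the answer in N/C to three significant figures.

At angle θ the dipole field magnitude is E = (kp/r³)·√(1 + 3cos²θ).
kp/r³ = (8.99×10⁹)(2.29×10⁻⁸) / (0.640)³ = 785.3 N/C.
√(1 + 3cos²13°) = √(1 + 3·0.9494) = √3.8482 ≈ 1.9617.
E ≈ 785.3 × 1.962 = 1541 N/C.

E ≈ 1540 N/C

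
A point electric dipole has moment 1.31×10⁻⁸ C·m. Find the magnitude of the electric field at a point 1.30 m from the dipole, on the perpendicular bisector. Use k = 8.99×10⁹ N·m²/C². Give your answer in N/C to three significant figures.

E ≈ 53.6 N/C

On the perpendicular bisector E = kp/r³ (half the axial value at the same distance).
E = (8.99×10⁹)(1.31×10⁻⁸) / (1.30)³ = 53.60 N/C.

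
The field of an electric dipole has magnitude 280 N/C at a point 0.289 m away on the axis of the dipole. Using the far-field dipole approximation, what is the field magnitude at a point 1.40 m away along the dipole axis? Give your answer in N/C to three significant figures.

Dipole fields scale as 1/r³ in the far field; the geometry is the same at both points.
E₂ = E₁ · (r₁/r₂)³ = 280 · (0.289/1.40)³.
(r₁/r₂)³ = (0.2064)³ = 0.008796.
E₂ ≈ 2.463 N/C.

E ≈ 2.46 N/C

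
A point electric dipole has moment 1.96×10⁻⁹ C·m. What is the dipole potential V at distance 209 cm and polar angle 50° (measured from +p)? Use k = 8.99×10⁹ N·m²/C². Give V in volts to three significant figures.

V ≈ 2.59 V

The dipole potential is V = kp cosθ / r².
V = (8.99×10⁹)(1.96×10⁻⁹)·cos50° / (2.09)² = 2.593 V.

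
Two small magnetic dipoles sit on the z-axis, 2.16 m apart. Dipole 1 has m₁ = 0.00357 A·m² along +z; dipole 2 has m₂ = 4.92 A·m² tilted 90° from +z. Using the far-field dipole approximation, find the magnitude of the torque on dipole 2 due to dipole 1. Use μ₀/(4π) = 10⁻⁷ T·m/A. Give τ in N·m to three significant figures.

Dipole B is on the axis of dipole A, so B₁ there is axial: B₁ = (μ₀/4π)·2m₁/r³ along +z.
B₁ = 2(10⁻⁷)(0.00357)/(2.16)³ = 7.085×10⁻¹¹ T.
τ = m₂ B₁ sinθ.
τ = (4.92)(7.085×10⁻¹¹)·sin90° = 3.486×10⁻¹⁰ N·m.

τ ≈ 3.49×10⁻¹⁰ N·m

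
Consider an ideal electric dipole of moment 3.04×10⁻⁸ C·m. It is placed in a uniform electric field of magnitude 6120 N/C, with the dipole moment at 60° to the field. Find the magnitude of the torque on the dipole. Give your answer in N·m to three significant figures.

Torque on an electric dipole: τ = pE sinθ.
τ = (3.04×10⁻⁸)(6120)·sin60° = 1.611×10⁻⁴ N·m.

τ ≈ 1.61×10⁻⁴ N·m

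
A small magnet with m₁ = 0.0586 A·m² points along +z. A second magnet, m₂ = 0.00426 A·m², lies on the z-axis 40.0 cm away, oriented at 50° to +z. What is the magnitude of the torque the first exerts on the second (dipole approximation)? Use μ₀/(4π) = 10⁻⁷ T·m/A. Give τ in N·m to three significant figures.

τ ≈ 5.98×10⁻¹⁰ N·m

Dipole B is on the axis of dipole A, so B₁ there is axial: B₁ = (μ₀/4π)·2m₁/r³ along +z.
B₁ = 2(10⁻⁷)(0.0586)/(0.400)³ = 1.831×10⁻⁷ T.
τ = m₂ B₁ sinθ.
τ = (0.00426)(1.831×10⁻⁷)·sin50° = 5.976×10⁻¹⁰ N·m.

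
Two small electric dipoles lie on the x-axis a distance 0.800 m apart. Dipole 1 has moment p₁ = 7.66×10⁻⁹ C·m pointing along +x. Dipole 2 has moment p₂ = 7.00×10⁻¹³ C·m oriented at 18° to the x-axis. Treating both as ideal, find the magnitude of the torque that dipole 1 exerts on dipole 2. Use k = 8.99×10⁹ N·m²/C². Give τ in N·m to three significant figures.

τ ≈ 5.82×10⁻¹¹ N·m

The second dipole sits on the axis of the first, so the field there is axial: E₁ = 2kp₁/r³ along +x.
E₁ = 2(8.99×10⁹)(7.66×10⁻⁹)/(0.800)³ = 269.0 N/C.
Torque on the second dipole: τ = p₂ E₁ sinθ.
τ = (7.00×10⁻¹³)(269.0)·sin18° = 5.819×10⁻¹¹ N·m.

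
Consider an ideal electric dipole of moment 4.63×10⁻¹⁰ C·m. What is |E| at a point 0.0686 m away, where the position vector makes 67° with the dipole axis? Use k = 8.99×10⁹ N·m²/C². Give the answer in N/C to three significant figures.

At angle θ the dipole field magnitude is E = (kp/r³)·√(1 + 3cos²θ).
kp/r³ = (8.99×10⁹)(4.63×10⁻¹⁰) / (0.0686)³ = 1.289×10⁴ N/C.
√(1 + 3cos²67°) = √(1 + 3·0.1527) = √1.4580 ≈ 1.2075.
E ≈ 1.289×10⁴ × 1.207 = 1.557×10⁴ N/C.

E ≈ 1.56×10⁴ N/C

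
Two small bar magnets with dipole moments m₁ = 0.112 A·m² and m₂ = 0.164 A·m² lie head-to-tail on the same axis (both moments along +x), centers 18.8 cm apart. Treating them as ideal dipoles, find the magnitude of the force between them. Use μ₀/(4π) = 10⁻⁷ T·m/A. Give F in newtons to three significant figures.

On-axis B of dipole 1: B = (μ₀/4π)·2m₁/r³. Force on dipole 2: F = m₂·dB/dr.
dB/dr = −(μ₀/4π)·6m₁/r⁴, so |F| = (μ₀/4π)·6m₁m₂/r⁴.
F = 6(10⁻⁷)(0.112)(0.164)/(0.188)⁴ = 8.822×10⁻⁶ N.

F ≈ 8.82×10⁻⁶ N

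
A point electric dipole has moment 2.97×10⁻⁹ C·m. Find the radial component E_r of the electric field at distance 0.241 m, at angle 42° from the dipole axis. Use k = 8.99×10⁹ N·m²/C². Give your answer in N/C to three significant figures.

E_r ≈ 2840 N/C

For a dipole, E_r = (2kp cosθ)/r³.
kp/r³ = (8.99×10⁹)(2.97×10⁻⁹)/(0.241)³ = 1908 N/C.
E_r = 2·1908·cos42° = 2835 N/C.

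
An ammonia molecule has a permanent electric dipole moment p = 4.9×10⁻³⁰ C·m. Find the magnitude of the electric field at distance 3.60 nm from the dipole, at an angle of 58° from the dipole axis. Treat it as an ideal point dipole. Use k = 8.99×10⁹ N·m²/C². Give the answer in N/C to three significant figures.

At angle θ the dipole field magnitude is E = (kp/r³)·√(1 + 3cos²θ).
kp/r³ = (8.99×10⁹)(4.90×10⁻³⁰) / (3.60×10⁻⁹)³ = 9.442×10⁵ N/C.
√(1 + 3cos²58°) = √(1 + 3·0.2808) = √1.8424 ≈ 1.3574.
E ≈ 9.442×10⁵ × 1.357 = 1.282×10⁶ N/C.

E ≈ 1.28×10⁶ N/C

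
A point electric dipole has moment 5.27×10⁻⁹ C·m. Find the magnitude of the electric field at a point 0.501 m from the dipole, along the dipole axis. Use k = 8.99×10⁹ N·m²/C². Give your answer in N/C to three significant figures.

E ≈ 754 N/C

On the dipole axis E = 2kp/r³.
E = 2·(8.99×10⁹)(5.27×10⁻⁹) / (0.501)³ = 753.5 N/C.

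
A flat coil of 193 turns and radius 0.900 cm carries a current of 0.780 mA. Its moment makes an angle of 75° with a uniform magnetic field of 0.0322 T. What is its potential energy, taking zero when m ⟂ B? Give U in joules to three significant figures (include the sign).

U ≈ -3.19×10⁻⁷ J

m = NIA = NIπa² = 193·(7.80×10⁻⁴)·π·(0.00900)² = 3.831×10⁻⁵ A·m².
U = −m·B = −mB cosθ.
U = −(3.831×10⁻⁵)(0.0322)·cos75° = -3.193×10⁻⁷ J.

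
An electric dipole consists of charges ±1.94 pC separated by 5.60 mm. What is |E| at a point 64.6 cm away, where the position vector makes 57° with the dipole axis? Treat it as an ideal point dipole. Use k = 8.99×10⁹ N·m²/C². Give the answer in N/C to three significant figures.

E ≈ 4.98×10⁻⁴ N/C

Dipole moment p = qd = (1.94×10⁻¹² C)(0.00560 m) = 1.086×10⁻¹⁴ C·m.
At angle θ the dipole field magnitude is E = (kp/r³)·√(1 + 3cos²θ).
kp/r³ = (8.99×10⁹)(1.086×10⁻¹⁴) / (0.646)³ = 3.622×10⁻⁴ N/C.
√(1 + 3cos²57°) = √(1 + 3·0.2966) = √1.8899 ≈ 1.3747.
E ≈ 3.622×10⁻⁴ × 1.375 = 4.979×10⁻⁴ N/C.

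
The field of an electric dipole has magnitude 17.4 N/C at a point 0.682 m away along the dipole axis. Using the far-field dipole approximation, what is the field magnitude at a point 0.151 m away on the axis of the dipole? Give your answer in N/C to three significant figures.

Dipole fields scale as 1/r³ in the far field; the geometry is the same at both points.
E₂ = E₁ · (r₁/r₂)³ = 17.4 · (0.682/0.151)³.
(r₁/r₂)³ = (4.517)³ = 92.13.
E₂ ≈ 1603 N/C.

E ≈ 1600 N/C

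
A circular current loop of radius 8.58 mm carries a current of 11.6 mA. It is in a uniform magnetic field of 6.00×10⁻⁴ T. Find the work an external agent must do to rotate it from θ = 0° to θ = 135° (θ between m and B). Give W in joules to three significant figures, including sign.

W ≈ 2.75×10⁻⁹ J

Magnetic moment m = IA = Iπa² = (0.0116)·π·(0.00858)² = 2.683×10⁻⁶ A·m².
W_ext = ΔU = −mB cosθ₂ + mB cosθ₁ = mB(cosθ₁ − cosθ₂).
W = (2.683×10⁻⁶)(6.00×10⁻⁴)·(cos0° − cos135°) = (1.610×10⁻⁹)·(+1.7071) = 2.748×10⁻⁹ J.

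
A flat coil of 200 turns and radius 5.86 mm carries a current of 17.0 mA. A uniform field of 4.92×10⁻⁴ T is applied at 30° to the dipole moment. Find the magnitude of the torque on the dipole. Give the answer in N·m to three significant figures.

m = NIA = NIπa² = 200·(0.0170)·π·(0.00586)² = 3.668×10⁻⁴ A·m².
Torque on a magnetic dipole: τ = mB sinθ.
τ = (3.668×10⁻⁴)(4.92×10⁻⁴)·sin30° = 9.023×10⁻⁸ N·m.

τ ≈ 9.02×10⁻⁸ N·m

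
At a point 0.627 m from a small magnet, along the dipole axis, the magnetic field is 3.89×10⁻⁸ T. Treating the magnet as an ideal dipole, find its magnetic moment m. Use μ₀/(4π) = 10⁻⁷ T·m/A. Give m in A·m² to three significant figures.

On axis B = (μ₀/4π)·2m/r³, so m = Br³·4π/(μ₀·2).
m = (3.89×10⁻⁸)·(0.627)³ / (2·10⁻⁷) = 0.04794 A·m².

m ≈ 0.0479 A·m²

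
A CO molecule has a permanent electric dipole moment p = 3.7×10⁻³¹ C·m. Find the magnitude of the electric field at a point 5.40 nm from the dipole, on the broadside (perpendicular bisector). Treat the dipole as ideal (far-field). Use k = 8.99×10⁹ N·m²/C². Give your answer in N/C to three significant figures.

E ≈ 2.11×10⁴ N/C

In the equatorial plane E = kp/r³.
E = (8.99×10⁹)(3.70×10⁻³¹) / (5.40×10⁻⁹)³ = 2.112×10⁴ N/C.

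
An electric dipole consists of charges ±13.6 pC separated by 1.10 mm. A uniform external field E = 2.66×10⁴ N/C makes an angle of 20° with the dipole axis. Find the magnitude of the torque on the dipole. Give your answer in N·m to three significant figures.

Dipole moment p = qd = (1.36×10⁻¹¹ C)(0.00110 m) = 1.496×10⁻¹⁴ C·m.
Torque on an electric dipole: τ = pE sinθ.
τ = (1.496×10⁻¹⁴)(2.66×10⁴)·sin20° = 1.361×10⁻¹⁰ N·m.

τ ≈ 1.36×10⁻¹⁰ N·m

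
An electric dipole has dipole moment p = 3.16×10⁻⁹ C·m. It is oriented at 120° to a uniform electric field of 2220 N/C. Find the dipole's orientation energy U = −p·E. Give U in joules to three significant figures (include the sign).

U = −p·E = −pE cosθ.
U = −(3.16×10⁻⁹)(2220)·cos120° = 3.508×10⁻⁶ J.

U ≈ 3.51×10⁻⁶ J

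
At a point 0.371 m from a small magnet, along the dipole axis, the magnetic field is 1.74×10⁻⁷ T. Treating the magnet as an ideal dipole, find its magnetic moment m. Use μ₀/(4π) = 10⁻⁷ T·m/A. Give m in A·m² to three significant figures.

On axis B = (μ₀/4π)·2m/r³, so m = Br³·4π/(μ₀·2).
m = (1.74×10⁻⁷)·(0.371)³ / (2·10⁻⁷) = 0.04443 A·m².

m ≈ 0.0444 A·m²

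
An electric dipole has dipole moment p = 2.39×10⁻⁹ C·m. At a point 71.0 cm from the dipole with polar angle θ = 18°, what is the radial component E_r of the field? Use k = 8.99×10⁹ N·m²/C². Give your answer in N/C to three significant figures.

E_r ≈ 114 N/C

For a dipole, E_r = (2kp cosθ)/r³.
kp/r³ = (8.99×10⁹)(2.39×10⁻⁹)/(0.710)³ = 60.03 N/C.
E_r = 2·60.03·cos18° = 114.2 N/C.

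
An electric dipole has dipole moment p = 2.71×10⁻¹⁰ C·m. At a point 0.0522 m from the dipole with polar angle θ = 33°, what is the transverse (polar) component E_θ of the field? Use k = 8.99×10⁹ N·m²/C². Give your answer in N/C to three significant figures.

For a dipole, E_θ = (kp sinθ)/r³.
kp/r³ = (8.99×10⁹)(2.71×10⁻¹⁰)/(0.0522)³ = 1.713×10⁴ N/C.
E_θ = 1.713×10⁴·sin33° = 9329 N/C.

E_θ ≈ 9330 N/C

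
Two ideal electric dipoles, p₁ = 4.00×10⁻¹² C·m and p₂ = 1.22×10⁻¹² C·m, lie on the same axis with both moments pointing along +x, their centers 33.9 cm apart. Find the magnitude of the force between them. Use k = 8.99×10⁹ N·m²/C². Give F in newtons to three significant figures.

F ≈ 1.99×10⁻¹¹ N

On-axis field of dipole 1 at distance r: E = 2kp₁/r³. Force on dipole 2 is F = p₂·dE/dr (gradient along axis).
dE/dr = −6kp₁/r⁴, so |F| = 6kp₁p₂/r⁴ (attractive for aligned moments).
F = 6(8.99×10⁹)(4.00×10⁻¹²)(1.22×10⁻¹²)/(0.339)⁴ = 1.993×10⁻¹¹ N.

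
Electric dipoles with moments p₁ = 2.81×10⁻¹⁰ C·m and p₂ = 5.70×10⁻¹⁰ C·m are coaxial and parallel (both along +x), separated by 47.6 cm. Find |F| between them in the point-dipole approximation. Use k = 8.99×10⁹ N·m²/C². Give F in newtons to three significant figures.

On-axis field of dipole 1 at distance r: E = 2kp₁/r³. Force on dipole 2 is F = p₂·dE/dr (gradient along axis).
dE/dr = −6kp₁/r⁴, so |F| = 6kp₁p₂/r⁴ (attractive for aligned moments).
F = 6(8.99×10⁹)(2.81×10⁻¹⁰)(5.70×10⁻¹⁰)/(0.476)⁴ = 1.683×10⁻⁷ N.

F ≈ 1.68×10⁻⁷ N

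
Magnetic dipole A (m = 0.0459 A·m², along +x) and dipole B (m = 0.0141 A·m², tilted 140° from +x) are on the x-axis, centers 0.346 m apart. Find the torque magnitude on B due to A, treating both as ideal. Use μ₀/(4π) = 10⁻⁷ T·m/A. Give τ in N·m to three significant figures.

τ ≈ 2.01×10⁻⁹ N·m

Dipole B is on the axis of dipole A, so B₁ there is axial: B₁ = (μ₀/4π)·2m₁/r³ along +x.
B₁ = 2(10⁻⁷)(0.0459)/(0.346)³ = 2.216×10⁻⁷ T.
τ = m₂ B₁ sinθ.
τ = (0.0141)(2.216×10⁻⁷)·sin140° = 2.009×10⁻⁹ N·m.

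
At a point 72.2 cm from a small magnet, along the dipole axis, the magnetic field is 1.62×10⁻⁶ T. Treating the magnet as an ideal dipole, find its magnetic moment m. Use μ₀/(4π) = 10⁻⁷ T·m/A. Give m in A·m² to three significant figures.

m ≈ 3.05 A·m²

On axis B = (μ₀/4π)·2m/r³, so m = Br³·4π/(μ₀·2).
m = (1.62×10⁻⁶)·(0.722)³ / (2·10⁻⁷) = 3.049 A·m².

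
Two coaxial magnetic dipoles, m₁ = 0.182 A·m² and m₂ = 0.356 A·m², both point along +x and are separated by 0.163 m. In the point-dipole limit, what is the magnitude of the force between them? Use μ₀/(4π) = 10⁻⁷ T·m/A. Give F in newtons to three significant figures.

F ≈ 5.51×10⁻⁵ N

On-axis B of dipole 1: B = (μ₀/4π)·2m₁/r³. Force on dipole 2: F = m₂·dB/dr.
dB/dr = −(μ₀/4π)·6m₁/r⁴, so |F| = (μ₀/4π)·6m₁m₂/r⁴.
F = 6(10⁻⁷)(0.182)(0.356)/(0.163)⁴ = 5.507×10⁻⁵ N.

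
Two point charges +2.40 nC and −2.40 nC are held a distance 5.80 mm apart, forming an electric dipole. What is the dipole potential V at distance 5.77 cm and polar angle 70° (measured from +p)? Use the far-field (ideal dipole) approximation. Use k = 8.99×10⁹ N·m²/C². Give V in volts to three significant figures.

Dipole moment p = qd = (2.40×10⁻⁹ C)(0.00580 m) = 1.392×10⁻¹¹ C·m.
The dipole potential is V = kp cosθ / r².
V = (8.99×10⁹)(1.392×10⁻¹¹)·cos70° / (0.0577)² = 12.86 V.

V ≈ 12.9 V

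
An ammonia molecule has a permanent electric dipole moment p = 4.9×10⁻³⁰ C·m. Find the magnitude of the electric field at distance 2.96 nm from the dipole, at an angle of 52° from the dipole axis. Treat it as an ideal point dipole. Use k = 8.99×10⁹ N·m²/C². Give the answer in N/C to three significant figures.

E ≈ 2.48×10⁶ N/C

At angle θ the dipole field magnitude is E = (kp/r³)·√(1 + 3cos²θ).
kp/r³ = (8.99×10⁹)(4.90×10⁻³⁰) / (2.96×10⁻⁹)³ = 1.699×10⁶ N/C.
√(1 + 3cos²52°) = √(1 + 3·0.3790) = √2.1371 ≈ 1.4619.
E ≈ 1.699×10⁶ × 1.462 = 2.483×10⁶ N/C.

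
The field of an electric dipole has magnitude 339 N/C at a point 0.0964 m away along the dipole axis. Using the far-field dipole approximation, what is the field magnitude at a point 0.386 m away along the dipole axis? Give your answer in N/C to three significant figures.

E ≈ 5.28 N/C

Dipole fields scale as 1/r³ in the far field; the geometry is the same at both points.
E₂ = E₁ · (r₁/r₂)³ = 339 · (0.0964/0.386)³.
(r₁/r₂)³ = (0.2497)³ = 0.01558.
E₂ ≈ 5.280 N/C.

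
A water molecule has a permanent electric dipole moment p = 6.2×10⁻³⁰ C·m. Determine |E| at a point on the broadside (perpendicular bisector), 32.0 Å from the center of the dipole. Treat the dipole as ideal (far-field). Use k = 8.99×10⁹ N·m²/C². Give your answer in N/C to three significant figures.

In the equatorial plane E = kp/r³.
E = (8.99×10⁹)(6.20×10⁻³⁰) / (3.20×10⁻⁹)³ = 1.701×10⁶ N/C.

E ≈ 1.70×10⁶ N/C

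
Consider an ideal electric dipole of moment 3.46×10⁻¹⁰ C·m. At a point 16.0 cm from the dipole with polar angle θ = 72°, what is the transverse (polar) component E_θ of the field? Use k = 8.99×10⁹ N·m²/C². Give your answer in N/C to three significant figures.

E_θ ≈ 722 N/C

For a dipole, E_θ = (kp sinθ)/r³.
kp/r³ = (8.99×10⁹)(3.46×10⁻¹⁰)/(0.160)³ = 759.4 N/C.
E_θ = 759.4·sin72° = 722.2 N/C.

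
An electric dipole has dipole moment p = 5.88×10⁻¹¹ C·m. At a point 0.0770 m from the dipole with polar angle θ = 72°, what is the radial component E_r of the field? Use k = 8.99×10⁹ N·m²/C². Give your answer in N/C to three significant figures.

For a dipole, E_r = (2kp cosθ)/r³.
kp/r³ = (8.99×10⁹)(5.88×10⁻¹¹)/(0.0770)³ = 1158 N/C.
E_r = 2·1158·cos72° = 715.6 N/C.

E_r ≈ 716 N/C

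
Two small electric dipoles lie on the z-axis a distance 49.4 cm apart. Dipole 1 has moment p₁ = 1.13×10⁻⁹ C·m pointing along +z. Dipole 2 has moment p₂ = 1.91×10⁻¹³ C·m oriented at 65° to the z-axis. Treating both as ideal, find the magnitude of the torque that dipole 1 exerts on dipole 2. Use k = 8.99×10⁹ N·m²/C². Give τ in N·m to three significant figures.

τ ≈ 2.92×10⁻¹¹ N·m

The second dipole sits on the axis of the first, so the field there is axial: E₁ = 2kp₁/r³ along +z.
E₁ = 2(8.99×10⁹)(1.13×10⁻⁹)/(0.494)³ = 168.5 N/C.
Torque on the second dipole: τ = p₂ E₁ sinθ.
τ = (1.91×10⁻¹³)(168.5)·sin65° = 2.917×10⁻¹¹ N·m.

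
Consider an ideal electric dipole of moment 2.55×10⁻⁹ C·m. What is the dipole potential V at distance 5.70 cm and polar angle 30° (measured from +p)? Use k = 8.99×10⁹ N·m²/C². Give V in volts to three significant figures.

V ≈ 6110 V

The dipole potential is V = kp cosθ / r².
V = (8.99×10⁹)(2.55×10⁻⁹)·cos30° / (0.0570)² = 6111 V.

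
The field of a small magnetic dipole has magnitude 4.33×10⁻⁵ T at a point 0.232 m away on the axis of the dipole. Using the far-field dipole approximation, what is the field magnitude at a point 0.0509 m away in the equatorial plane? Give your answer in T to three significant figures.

B ≈ 0.00205 T

Dipole fields scale as 1/r³ in the far field.
The axial field is twice the equatorial field at the same r, so the geometry factor is 1/2.
B₂ = B₁ · (1/2) · (r₁/r₂)³ = 4.33×10⁻⁵ · 0.5 · (0.232/0.0509)³.
(r₁/r₂)³ = (4.558)³ = 94.69.
B₂ ≈ 0.002050 T.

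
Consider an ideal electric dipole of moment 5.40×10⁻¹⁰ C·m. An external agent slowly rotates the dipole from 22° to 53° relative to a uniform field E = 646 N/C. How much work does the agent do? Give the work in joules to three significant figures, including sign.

W ≈ 1.14×10⁻⁷ J

W_ext = ΔU = U(θ₂) − U(θ₁) = −pE cosθ₂ − (−pE cosθ₁) = pE(cosθ₁ − cosθ₂).
W = (5.40×10⁻¹⁰)(646)·(cos22° − cos53°) = (3.488×10⁻⁷)·(+0.3254) = 1.135×10⁻⁷ J.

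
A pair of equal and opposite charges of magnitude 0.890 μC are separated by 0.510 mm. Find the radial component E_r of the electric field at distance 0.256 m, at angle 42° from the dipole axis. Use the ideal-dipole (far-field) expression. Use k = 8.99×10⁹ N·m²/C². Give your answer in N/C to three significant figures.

Dipole moment p = qd = (8.90×10⁻⁷ C)(5.10×10⁻⁴ m) = 4.539×10⁻¹⁰ C·m.
For a dipole, E_r = (2kp cosθ)/r³.
kp/r³ = (8.99×10⁹)(4.539×10⁻¹⁰)/(0.256)³ = 243.2 N/C.
E_r = 2·243.2·cos42° = 361.5 N/C.

E_r ≈ 361 N/C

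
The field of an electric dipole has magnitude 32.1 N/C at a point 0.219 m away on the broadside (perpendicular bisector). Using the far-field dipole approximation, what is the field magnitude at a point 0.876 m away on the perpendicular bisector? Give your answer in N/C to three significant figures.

Dipole fields scale as 1/r³ in the far field; the geometry is the same at both points.
E₂ = E₁ · (r₁/r₂)³ = 32.1 · (0.219/0.876)³.
(r₁/r₂)³ = (0.25)³ = 0.01562.
E₂ ≈ 0.5016 N/C.

E ≈ 0.502 N/C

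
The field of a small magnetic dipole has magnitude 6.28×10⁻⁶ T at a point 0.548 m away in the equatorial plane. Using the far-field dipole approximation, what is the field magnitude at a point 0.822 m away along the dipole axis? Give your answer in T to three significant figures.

Dipole fields scale as 1/r³ in the far field.
The axial field is twice the equatorial field at the same r, so the geometry factor is 2/1.
B₂ = B₁ · (2/1) · (r₁/r₂)³ = 6.28×10⁻⁶ · 2 · (0.548/0.822)³.
(r₁/r₂)³ = (0.6667)³ = 0.2963.
B₂ ≈ 3.721×10⁻⁶ T.

B ≈ 3.72×10⁻⁶ T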